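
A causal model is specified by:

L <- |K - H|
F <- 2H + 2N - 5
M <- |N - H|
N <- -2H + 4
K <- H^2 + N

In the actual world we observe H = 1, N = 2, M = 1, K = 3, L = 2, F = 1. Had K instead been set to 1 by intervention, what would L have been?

0

Intervening sets K = 1 and removes its equation (K <- H^2 + N).
L = |K - H|  [with K=1, H=1]  = 0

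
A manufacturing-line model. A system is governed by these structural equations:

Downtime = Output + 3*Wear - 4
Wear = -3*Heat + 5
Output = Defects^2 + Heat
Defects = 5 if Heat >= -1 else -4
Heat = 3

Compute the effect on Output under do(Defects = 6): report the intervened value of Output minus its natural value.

11

The intervention breaks the incoming arrows to Defects: Defects = 5 if Heat >= -1 else -4 no longer applies, and Defects = 6.
Output = Defects^2 + Heat  [with Defects=6, Heat=3]  = 39
Without intervention: Defects = 5 if Heat >= -1 else -4  [with Heat=3]  = 5; Output = Defects^2 + Heat  [with Defects=5, Heat=3]  = 28.
Change = 39 − 28 = 11.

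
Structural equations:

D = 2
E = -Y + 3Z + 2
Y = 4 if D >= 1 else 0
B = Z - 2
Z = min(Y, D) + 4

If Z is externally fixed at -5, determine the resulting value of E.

do(Z=-5) replaces the equation Z = min(Y, D) + 4 with the constant Z = -5.
Y = 4 if D >= 1 else 0  [with D=2]  = 4
E = -Y + 3Z + 2  [with Y=4, Z=-5]  = -17

-17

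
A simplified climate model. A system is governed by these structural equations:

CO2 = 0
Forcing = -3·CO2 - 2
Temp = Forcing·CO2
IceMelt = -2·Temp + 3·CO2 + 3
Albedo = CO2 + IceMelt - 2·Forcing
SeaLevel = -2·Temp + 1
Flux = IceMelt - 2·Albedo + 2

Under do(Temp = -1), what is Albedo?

9

do(Temp=-1) replaces the equation Temp = Forcing·CO2 with the constant Temp = -1.
Forcing = -3·CO2 - 2  [with CO2=0]  = -2
IceMelt = -2·Temp + 3·CO2 + 3  [with Temp=-1, CO2=0]  = 5
Albedo = CO2 + IceMelt - 2·Forcing  [with CO2=0, IceMelt=5, Forcing=-2]  = 9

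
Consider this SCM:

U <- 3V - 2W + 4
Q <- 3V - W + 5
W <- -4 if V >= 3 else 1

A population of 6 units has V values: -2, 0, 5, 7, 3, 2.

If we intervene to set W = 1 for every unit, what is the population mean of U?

Under do(W=1), W's equation is replaced by W=1 for every unit. Per-unit U: -4, 2, 17, 23, 11, 8. Mean = 9.5.

9.5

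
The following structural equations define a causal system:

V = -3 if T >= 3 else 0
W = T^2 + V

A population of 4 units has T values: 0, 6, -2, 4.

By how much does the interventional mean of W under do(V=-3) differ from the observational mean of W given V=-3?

-12

The intervention sets V=-3 in all 4 units regardless of T. Recomputing W per unit gives -3, 33, 1, 13; average 11.
Observing V=-3 restricts to units where V's equation naturally yields -3: T ∈ {6, 4}. In that subpopulation W = 33, 13, mean 23.
Difference = 11 − 23 = -12.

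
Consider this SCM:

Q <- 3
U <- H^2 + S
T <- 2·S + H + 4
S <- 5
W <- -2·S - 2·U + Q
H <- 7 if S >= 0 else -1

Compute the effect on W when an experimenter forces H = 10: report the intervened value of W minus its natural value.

do(H=10) replaces the equation H <- 7 if S >= 0 else -1 with the constant H = 10.
U = H^2 + S  [with H=10, S=5]  = 105
W = -2·S - 2·U + Q  [with S=5, U=105, Q=3]  = -217
Without intervention: H = 7 if S >= 0 else -1  [with S=5]  = 7; U = H^2 + S  [with H=7, S=5]  = 54; W = -2·S - 2·U + Q  [with S=5, U=54, Q=3]  = -115.
Change = -217 − (-115) = -102.

-102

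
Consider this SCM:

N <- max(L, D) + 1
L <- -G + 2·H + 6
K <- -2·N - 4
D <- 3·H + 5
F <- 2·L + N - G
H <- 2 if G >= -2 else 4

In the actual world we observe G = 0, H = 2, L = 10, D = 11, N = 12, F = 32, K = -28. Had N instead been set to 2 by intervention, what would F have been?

22

The intervention breaks the incoming arrows to N: N <- max(L, D) + 1 no longer applies, and N = 2.
H = 2 if G >= -2 else 4  [with G=0]  = 2
L = -G + 2·H + 6  [with G=0, H=2]  = 10
F = 2·L + N - G  [with L=10, N=2, G=0]  = 22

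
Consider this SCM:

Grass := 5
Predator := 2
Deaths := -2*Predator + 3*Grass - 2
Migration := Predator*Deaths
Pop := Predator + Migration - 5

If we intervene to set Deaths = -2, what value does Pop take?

-7

do(Deaths=-2) replaces the equation Deaths := -2*Predator + 3*Grass - 2 with the constant Deaths = -2.
Migration = Predator*Deaths  [with Predator=2, Deaths=-2]  = -4
Pop = Predator + Migration - 5  [with Predator=2, Migration=-4]  = -7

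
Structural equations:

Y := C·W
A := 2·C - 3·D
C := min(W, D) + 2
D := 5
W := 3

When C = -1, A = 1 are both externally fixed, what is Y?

Setting C = -1, A = 1 by intervention discards those variables' equations.
Y = C·W  [with C=-1, W=3]  = -3

-3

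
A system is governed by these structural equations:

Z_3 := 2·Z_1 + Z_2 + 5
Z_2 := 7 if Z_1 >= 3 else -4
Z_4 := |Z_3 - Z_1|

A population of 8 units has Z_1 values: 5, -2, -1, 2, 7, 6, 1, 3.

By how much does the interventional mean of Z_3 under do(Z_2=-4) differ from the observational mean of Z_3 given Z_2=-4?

The intervention sets Z_2=-4 in all 8 units regardless of Z_1. Recomputing Z_3 per unit gives 11, -3, -1, 5, 15, 13, 3, 7; average 6.25.
Observing Z_2=-4 restricts to units where Z_2's equation naturally yields -4: Z_1 ∈ {-2, -1, 2, 1}. In that subpopulation Z_3 = -3, -1, 5, 3, mean 1.
Difference = 6.25 − 1 = 5.25.

5.25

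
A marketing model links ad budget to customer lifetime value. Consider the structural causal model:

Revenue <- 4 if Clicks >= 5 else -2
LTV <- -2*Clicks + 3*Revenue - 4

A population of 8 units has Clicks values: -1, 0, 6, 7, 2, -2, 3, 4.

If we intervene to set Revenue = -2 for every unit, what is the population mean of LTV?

The intervention sets Revenue=-2 in all 8 units regardless of Clicks. Recomputing LTV per unit gives -8, -10, -22, -24, -14, -6, -16, -18; average -14.75.

-14.75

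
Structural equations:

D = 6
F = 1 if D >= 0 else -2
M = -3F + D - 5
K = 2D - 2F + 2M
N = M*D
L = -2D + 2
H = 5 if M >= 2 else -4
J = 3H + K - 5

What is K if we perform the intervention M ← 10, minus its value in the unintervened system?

24

The intervention breaks the incoming arrows to M: M = -3F + D - 5 no longer applies, and M = 10.
F = 1 if D >= 0 else -2  [with D=6]  = 1
K = 2D - 2F + 2M  [with D=6, F=1, M=10]  = 30
Without intervention: F = 1 if D >= 0 else -2  [with D=6]  = 1; M = -3F + D - 5  [with F=1, D=6]  = -2; K = 2D - 2F + 2M  [with D=6, F=1, M=-2]  = 6.
Change = 30 − 6 = 24.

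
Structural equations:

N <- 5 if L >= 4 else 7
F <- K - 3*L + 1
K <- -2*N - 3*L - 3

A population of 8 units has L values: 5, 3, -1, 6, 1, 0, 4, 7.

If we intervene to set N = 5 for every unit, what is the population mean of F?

do(N=5) breaks N's dependence on L. With N=5 fixed, F across the units is -42, -30, -6, -48, -18, -12, -36, -54, mean -30.75.

-30.75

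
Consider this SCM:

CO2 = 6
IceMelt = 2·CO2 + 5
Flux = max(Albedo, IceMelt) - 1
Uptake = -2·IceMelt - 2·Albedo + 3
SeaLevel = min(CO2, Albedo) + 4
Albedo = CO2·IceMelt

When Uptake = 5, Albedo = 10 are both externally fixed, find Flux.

16

Under do(Uptake = 5, Albedo = 10), each intervened variable's structural equation is replaced by its fixed value.
IceMelt = 2·CO2 + 5  [with CO2=6]  = 17
Flux = max(Albedo, IceMelt) - 1  [with Albedo=10, IceMelt=17]  = 16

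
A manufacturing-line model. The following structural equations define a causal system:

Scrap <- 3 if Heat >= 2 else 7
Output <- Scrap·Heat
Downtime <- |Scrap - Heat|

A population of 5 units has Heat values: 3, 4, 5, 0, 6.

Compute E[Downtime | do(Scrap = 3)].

1.8

Every unit gets Scrap=3 under the intervention. Downtime values become 0, 1, 2, 3, 3; E[Downtime|do(Scrap=3)] = 1.8.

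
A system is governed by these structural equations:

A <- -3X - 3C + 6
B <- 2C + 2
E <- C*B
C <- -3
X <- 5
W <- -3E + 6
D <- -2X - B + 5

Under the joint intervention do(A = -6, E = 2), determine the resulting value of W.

Setting A = -6, E = 2 by intervention discards those variables' equations.
W = -3E + 6  [with E=2]  = 0

0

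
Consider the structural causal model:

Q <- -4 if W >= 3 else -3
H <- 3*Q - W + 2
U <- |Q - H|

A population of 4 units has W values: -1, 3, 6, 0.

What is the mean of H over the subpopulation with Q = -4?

Conditioning on Q=-4 selects the 2 unit(s) with W ∈ {3, 6}. Their H values: -13, -16. Mean = -14.5.

-14.5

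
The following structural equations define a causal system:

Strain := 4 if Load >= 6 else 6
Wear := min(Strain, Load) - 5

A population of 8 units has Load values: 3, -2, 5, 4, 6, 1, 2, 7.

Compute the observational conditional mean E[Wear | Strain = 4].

Conditioning on Strain=4 selects the 2 unit(s) with Load ∈ {6, 7}. Their Wear values: -1, -1. Mean = -1.

-1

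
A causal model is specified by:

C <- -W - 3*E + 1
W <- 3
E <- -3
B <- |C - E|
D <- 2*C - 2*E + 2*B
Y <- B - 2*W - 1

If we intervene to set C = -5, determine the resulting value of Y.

-5

The intervention breaks the incoming arrows to C: C <- -W - 3*E + 1 no longer applies, and C = -5.
B = |C - E|  [with C=-5, E=-3]  = 2
Y = B - 2*W - 1  [with B=2, W=3]  = -5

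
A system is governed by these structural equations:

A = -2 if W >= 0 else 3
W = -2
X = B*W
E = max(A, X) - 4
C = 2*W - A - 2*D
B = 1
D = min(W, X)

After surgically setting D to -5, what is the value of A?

Intervening sets D = -5 and removes its equation (D = min(W, X)).
No directed path runs from D to A, so A keeps its natural value.
A = -2 if W >= 0 else 3  [with W=-2]  = 3

3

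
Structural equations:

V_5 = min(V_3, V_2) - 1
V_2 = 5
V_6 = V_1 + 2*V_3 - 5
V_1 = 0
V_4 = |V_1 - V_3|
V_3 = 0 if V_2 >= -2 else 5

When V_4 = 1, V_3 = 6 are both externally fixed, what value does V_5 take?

4

The joint intervention fixes V_4 = 1, V_3 = 6, removing each variable's own equation.
V_5 = min(V_3, V_2) - 1  [with V_3=6, V_2=5]  = 4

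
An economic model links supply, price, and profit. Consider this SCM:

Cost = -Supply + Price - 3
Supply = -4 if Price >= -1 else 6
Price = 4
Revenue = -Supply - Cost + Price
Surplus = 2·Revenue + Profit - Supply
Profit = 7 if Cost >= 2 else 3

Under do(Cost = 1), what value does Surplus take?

The intervention breaks the incoming arrows to Cost: Cost = -Supply + Price - 3 no longer applies, and Cost = 1.
Supply = -4 if Price >= -1 else 6  [with Price=4]  = -4
Revenue = -Supply - Cost + Price  [with Supply=-4, Cost=1, Price=4]  = 7
Profit = 7 if Cost >= 2 else 3  [with Cost=1]  = 3
Surplus = 2·Revenue + Profit - Supply  [with Revenue=7, Profit=3, Supply=-4]  = 21

21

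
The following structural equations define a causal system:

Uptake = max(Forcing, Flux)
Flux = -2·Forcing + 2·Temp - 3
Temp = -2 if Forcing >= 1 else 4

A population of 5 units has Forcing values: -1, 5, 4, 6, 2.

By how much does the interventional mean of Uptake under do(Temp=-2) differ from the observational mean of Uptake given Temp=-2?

-1.05

Under do(Temp=-2), Temp's equation is replaced by Temp=-2 for every unit. Per-unit Uptake: -1, 5, 4, 6, 2. Mean = 3.2.
Conditioning on Temp=-2 selects the 4 unit(s) with Forcing ∈ {5, 4, 6, 2}. Their Uptake values: 5, 4, 6, 2. Mean = 4.25.
Difference = 3.2 − 4.25 = -1.05.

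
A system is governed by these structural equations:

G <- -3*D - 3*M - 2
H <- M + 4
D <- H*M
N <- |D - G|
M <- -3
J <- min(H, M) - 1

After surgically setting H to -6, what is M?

Under do(H=-6), the mechanism H <- M + 4 is discarded; H is fixed at -6.
M is not downstream of the intervention, so its value is determined by the original equations.

-3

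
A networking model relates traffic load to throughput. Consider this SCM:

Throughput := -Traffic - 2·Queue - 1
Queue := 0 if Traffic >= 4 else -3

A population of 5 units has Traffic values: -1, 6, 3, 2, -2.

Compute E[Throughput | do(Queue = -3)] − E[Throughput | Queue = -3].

Under do(Queue=-3), Queue's equation is replaced by Queue=-3 for every unit. Per-unit Throughput: 6, -1, 2, 3, 7. Mean = 3.4.
Observing Queue=-3 restricts to units where Queue's equation naturally yields -3: Traffic ∈ {-1, 3, 2, -2}. In that subpopulation Throughput = 6, 2, 3, 7, mean 4.5.
Difference = 3.4 − 4.5 = -1.1.

-1.1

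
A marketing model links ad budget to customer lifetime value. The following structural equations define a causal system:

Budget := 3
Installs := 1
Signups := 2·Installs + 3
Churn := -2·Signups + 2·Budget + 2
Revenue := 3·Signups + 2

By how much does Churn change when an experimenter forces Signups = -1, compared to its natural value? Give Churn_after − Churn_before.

12

The intervention breaks the incoming arrows to Signups: Signups := 2·Installs + 3 no longer applies, and Signups = -1.
Churn = -2·Signups + 2·Budget + 2  [with Signups=-1, Budget=3]  = 10
Without intervention: Signups = 2·Installs + 3  [with Installs=1]  = 5; Churn = -2·Signups + 2·Budget + 2  [with Signups=5, Budget=3]  = -2.
Change = 10 − (-2) = 12.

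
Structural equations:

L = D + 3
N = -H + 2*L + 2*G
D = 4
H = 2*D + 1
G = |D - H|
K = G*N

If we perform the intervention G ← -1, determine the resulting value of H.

9

Under do(G=-1), the mechanism G = |D - H| is discarded; G is fixed at -1.
Since H is not a descendant of the intervened variable, it is unaffected.
H = 2*D + 1  [with D=4]  = 9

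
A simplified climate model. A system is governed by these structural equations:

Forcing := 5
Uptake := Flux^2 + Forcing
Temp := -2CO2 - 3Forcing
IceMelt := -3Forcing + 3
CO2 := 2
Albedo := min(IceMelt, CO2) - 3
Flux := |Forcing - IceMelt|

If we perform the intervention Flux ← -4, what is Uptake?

21

Intervening sets Flux = -4 and removes its equation (Flux := |Forcing - IceMelt|).
Uptake = Flux^2 + Forcing  [with Flux=-4, Forcing=5]  = 21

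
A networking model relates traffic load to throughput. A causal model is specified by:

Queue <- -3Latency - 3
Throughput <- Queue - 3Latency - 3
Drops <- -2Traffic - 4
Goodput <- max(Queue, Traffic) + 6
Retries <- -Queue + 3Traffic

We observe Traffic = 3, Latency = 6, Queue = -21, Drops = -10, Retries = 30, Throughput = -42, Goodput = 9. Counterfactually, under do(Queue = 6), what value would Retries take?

3

do(Queue=6) replaces the equation Queue <- -3Latency - 3 with the constant Queue = 6.
Retries = -Queue + 3Traffic  [with Queue=6, Traffic=3]  = 3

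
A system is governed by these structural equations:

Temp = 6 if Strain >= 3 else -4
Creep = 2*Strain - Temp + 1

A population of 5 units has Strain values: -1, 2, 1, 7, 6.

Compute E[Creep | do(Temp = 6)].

1

The intervention sets Temp=6 in all 5 units regardless of Strain. Recomputing Creep per unit gives -7, -1, -3, 9, 7; average 1.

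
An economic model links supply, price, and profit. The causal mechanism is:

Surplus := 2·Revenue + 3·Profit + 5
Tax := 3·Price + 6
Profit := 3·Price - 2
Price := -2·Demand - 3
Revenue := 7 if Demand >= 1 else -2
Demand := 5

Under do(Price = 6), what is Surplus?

67

Under do(Price=6), the mechanism Price := -2·Demand - 3 is discarded; Price is fixed at 6.
Revenue = 7 if Demand >= 1 else -2  [with Demand=5]  = 7
Profit = 3·Price - 2  [with Price=6]  = 16
Surplus = 2·Revenue + 3·Profit + 5  [with Revenue=7, Profit=16]  = 67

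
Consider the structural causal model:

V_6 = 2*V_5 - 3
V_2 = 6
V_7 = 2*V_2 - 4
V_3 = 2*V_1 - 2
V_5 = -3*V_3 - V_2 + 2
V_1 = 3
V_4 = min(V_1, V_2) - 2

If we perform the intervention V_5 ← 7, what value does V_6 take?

11

The intervention breaks the incoming arrows to V_5: V_5 = -3*V_3 - V_2 + 2 no longer applies, and V_5 = 7.
V_6 = 2*V_5 - 3  [with V_5=7]  = 11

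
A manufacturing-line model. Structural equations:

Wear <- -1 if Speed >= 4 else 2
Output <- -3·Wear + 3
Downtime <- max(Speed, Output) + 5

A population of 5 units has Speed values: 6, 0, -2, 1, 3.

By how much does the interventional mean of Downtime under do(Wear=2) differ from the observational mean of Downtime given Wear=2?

do(Wear=2) breaks Wear's dependence on Speed. With Wear=2 fixed, Downtime across the units is 11, 5, 3, 6, 8, mean 6.6.
Observing Wear=2 restricts to units where Wear's equation naturally yields 2: Speed ∈ {0, -2, 1, 3}. In that subpopulation Downtime = 5, 3, 6, 8, mean 5.5.
Difference = 6.6 − 5.5 = 1.1.

1.1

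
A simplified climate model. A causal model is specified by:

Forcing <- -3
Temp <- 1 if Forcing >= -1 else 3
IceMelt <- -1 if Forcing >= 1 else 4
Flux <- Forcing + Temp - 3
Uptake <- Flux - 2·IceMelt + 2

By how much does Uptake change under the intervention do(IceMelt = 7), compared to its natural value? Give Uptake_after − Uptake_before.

do(IceMelt=7) replaces the equation IceMelt <- -1 if Forcing >= 1 else 4 with the constant IceMelt = 7.
Temp = 1 if Forcing >= -1 else 3  [with Forcing=-3]  = 3
Flux = Forcing + Temp - 3  [with Forcing=-3, Temp=3]  = -3
Uptake = Flux - 2·IceMelt + 2  [with Flux=-3, IceMelt=7]  = -15
Without intervention: Temp = 1 if Forcing >= -1 else 3  [with Forcing=-3]  = 3; IceMelt = -1 if Forcing >= 1 else 4  [with Forcing=-3]  = 4; Flux = Forcing + Temp - 3  [with Forcing=-3, Temp=3]  = -3; Uptake = Flux - 2·IceMelt + 2  [with Flux=-3, IceMelt=4]  = -9.
Change = -15 − (-9) = -6.

-6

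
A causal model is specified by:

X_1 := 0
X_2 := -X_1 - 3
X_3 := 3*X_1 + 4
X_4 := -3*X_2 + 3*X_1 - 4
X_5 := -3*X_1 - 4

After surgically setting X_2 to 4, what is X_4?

-16

Under do(X_2=4), the mechanism X_2 := -X_1 - 3 is discarded; X_2 is fixed at 4.
X_4 = -3*X_2 + 3*X_1 - 4  [with X_2=4, X_1=0]  = -16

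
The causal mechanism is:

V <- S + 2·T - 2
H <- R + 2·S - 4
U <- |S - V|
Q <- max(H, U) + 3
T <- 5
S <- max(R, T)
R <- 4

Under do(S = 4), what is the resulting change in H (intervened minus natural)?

do(S=4) replaces the equation S <- max(R, T) with the constant S = 4.
H = R + 2·S - 4  [with R=4, S=4]  = 8
Without intervention: S = max(R, T)  [with R=4, T=5]  = 5; H = R + 2·S - 4  [with R=4, S=5]  = 10.
Change = 8 − 10 = -2.

-2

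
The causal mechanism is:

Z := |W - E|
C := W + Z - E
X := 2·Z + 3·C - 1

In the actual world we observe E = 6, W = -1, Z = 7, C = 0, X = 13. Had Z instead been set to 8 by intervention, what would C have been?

1

The intervention breaks the incoming arrows to Z: Z := |W - E| no longer applies, and Z = 8.
C = W + Z - E  [with W=-1, Z=8, E=6]  = 1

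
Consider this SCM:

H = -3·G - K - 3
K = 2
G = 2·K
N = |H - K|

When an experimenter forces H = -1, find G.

Under do(H=-1), the mechanism H = -3·G - K - 3 is discarded; H is fixed at -1.
Since G is not a descendant of the intervened variable, it is unaffected.
G = 2·K  [with K=2]  = 4

4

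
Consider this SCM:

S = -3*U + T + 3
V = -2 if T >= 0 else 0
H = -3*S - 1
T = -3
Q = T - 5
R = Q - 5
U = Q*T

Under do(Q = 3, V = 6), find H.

-82

Under do(Q = 3, V = 6), each intervened variable's structural equation is replaced by its fixed value.
U = Q*T  [with Q=3, T=-3]  = -9
S = -3*U + T + 3  [with U=-9, T=-3]  = 27
H = -3*S - 1  [with S=27]  = -82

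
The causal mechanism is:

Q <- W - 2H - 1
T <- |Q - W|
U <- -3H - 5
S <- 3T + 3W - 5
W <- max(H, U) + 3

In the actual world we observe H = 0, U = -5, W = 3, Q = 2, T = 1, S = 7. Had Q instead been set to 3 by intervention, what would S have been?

4

Under do(Q=3), the mechanism Q <- W - 2H - 1 is discarded; Q is fixed at 3.
U = -3H - 5  [with H=0]  = -5
W = max(H, U) + 3  [with H=0, U=-5]  = 3
T = |Q - W|  [with Q=3, W=3]  = 0
S = 3T + 3W - 5  [with T=0, W=3]  = 4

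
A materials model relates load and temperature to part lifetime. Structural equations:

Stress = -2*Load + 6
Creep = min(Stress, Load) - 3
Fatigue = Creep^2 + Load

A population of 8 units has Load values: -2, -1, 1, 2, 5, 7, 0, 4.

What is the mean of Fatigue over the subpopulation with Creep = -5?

26

Conditioning on Creep=-5 selects the 2 unit(s) with Load ∈ {-2, 4}. Their Fatigue values: 23, 29. Mean = 26.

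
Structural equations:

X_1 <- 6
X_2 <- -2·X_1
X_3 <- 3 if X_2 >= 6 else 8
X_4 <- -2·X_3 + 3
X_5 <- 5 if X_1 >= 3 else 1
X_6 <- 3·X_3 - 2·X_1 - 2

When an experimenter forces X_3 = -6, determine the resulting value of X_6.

-32

The intervention breaks the incoming arrows to X_3: X_3 <- 3 if X_2 >= 6 else 8 no longer applies, and X_3 = -6.
X_6 = 3·X_3 - 2·X_1 - 2  [with X_3=-6, X_1=6]  = -32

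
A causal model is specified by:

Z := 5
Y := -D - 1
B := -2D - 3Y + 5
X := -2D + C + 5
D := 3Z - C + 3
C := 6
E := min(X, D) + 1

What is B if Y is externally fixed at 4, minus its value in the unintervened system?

Under do(Y=4), the mechanism Y := -D - 1 is discarded; Y is fixed at 4.
D = 3Z - C + 3  [with Z=5, C=6]  = 12
B = -2D - 3Y + 5  [with D=12, Y=4]  = -31
Without intervention: D = 3Z - C + 3  [with Z=5, C=6]  = 12; Y = -D - 1  [with D=12]  = -13; B = -2D - 3Y + 5  [with D=12, Y=-13]  = 20.
Change = -31 − 20 = -51.

-51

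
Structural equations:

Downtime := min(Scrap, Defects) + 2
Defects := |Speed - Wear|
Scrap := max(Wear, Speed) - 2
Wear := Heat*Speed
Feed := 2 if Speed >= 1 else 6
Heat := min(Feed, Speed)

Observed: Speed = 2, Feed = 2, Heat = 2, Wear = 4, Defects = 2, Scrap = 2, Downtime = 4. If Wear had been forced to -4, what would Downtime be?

2

The intervention breaks the incoming arrows to Wear: Wear := Heat*Speed no longer applies, and Wear = -4.
Defects = |Speed - Wear|  [with Speed=2, Wear=-4]  = 6
Scrap = max(Wear, Speed) - 2  [with Wear=-4, Speed=2]  = 0
Downtime = min(Scrap, Defects) + 2  [with Scrap=0, Defects=6]  = 2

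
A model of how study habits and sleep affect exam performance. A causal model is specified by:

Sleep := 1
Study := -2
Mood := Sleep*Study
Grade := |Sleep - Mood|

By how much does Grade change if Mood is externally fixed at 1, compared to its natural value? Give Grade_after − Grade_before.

-3

The intervention breaks the incoming arrows to Mood: Mood := Sleep*Study no longer applies, and Mood = 1.
Grade = |Sleep - Mood|  [with Sleep=1, Mood=1]  = 0
Without intervention: Mood = Sleep*Study  [with Sleep=1, Study=-2]  = -2; Grade = |Sleep - Mood|  [with Sleep=1, Mood=-2]  = 3.
Change = 0 − 3 = -3.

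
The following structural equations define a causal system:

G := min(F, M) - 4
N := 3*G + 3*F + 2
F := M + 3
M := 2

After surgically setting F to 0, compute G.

The intervention breaks the incoming arrows to F: F := M + 3 no longer applies, and F = 0.
G = min(F, M) - 4  [with F=0, M=2]  = -4

-4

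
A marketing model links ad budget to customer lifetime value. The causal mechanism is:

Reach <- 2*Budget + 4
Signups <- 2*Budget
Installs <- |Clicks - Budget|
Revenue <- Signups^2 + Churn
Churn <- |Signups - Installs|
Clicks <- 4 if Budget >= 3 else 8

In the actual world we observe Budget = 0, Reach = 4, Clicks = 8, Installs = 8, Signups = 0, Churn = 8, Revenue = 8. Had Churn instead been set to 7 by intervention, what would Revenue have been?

7

Intervening sets Churn = 7 and removes its equation (Churn <- |Signups - Installs|).
Signups = 2*Budget  [with Budget=0]  = 0
Revenue = Signups^2 + Churn  [with Signups=0, Churn=7]  = 7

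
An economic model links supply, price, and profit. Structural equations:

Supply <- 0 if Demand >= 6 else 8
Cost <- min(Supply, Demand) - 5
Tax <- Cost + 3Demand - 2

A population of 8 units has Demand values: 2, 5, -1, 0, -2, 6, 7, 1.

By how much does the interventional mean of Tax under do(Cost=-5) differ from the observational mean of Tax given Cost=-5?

Under do(Cost=-5), Cost's equation is replaced by Cost=-5 for every unit. Per-unit Tax: -1, 8, -10, -7, -13, 11, 14, -4. Mean = -0.25.
E[Tax|Cost=-5] averages over only the 3 units with Cost=-5 (Demand = 0, 6, 7): Tax = -7, 11, 14, mean 6.
Difference = -0.25 − 6 = -6.25.

-6.25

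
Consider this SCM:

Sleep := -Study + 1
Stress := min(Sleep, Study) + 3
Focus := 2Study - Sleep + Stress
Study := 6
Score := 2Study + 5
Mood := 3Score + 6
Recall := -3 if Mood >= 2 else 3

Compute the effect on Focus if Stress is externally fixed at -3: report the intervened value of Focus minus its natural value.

The intervention breaks the incoming arrows to Stress: Stress := min(Sleep, Study) + 3 no longer applies, and Stress = -3.
Sleep = -Study + 1  [with Study=6]  = -5
Focus = 2Study - Sleep + Stress  [with Study=6, Sleep=-5, Stress=-3]  = 14
Without intervention: Sleep = -Study + 1  [with Study=6]  = -5; Stress = min(Sleep, Study) + 3  [with Sleep=-5, Study=6]  = -2; Focus = 2Study - Sleep + Stress  [with Study=6, Sleep=-5, Stress=-2]  = 15.
Change = 14 − 15 = -1.

-1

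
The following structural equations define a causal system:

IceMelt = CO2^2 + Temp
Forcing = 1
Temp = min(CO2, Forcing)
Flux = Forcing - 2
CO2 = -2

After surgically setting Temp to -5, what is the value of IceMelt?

-1

The intervention breaks the incoming arrows to Temp: Temp = min(CO2, Forcing) no longer applies, and Temp = -5.
IceMelt = CO2^2 + Temp  [with CO2=-2, Temp=-5]  = -1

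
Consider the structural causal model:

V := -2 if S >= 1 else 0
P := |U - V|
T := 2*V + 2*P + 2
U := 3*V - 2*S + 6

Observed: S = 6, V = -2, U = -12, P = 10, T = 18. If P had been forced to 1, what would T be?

Intervening sets P = 1 and removes its equation (P := |U - V|).
V = -2 if S >= 1 else 0  [with S=6]  = -2
T = 2*V + 2*P + 2  [with V=-2, P=1]  = 0

0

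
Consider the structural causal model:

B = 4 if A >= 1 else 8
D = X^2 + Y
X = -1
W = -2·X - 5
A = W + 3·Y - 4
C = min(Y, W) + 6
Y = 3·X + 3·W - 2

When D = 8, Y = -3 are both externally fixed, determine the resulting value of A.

-16

The joint intervention fixes D = 8, Y = -3, removing each variable's own equation.
W = -2·X - 5  [with X=-1]  = -3
A = W + 3·Y - 4  [with W=-3, Y=-3]  = -16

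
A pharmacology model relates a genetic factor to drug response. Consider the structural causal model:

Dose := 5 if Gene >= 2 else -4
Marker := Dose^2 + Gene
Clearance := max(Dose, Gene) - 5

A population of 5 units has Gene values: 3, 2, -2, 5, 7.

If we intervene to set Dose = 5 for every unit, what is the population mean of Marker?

28

The intervention sets Dose=5 in all 5 units regardless of Gene. Recomputing Marker per unit gives 28, 27, 23, 30, 32; average 28.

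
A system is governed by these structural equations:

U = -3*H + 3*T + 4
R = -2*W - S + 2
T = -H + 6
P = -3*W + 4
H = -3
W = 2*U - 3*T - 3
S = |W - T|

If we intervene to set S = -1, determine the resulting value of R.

-97

Intervening sets S = -1 and removes its equation (S = |W - T|).
T = -H + 6  [with H=-3]  = 9
U = -3*H + 3*T + 4  [with H=-3, T=9]  = 40
W = 2*U - 3*T - 3  [with U=40, T=9]  = 50
R = -2*W - S + 2  [with W=50, S=-1]  = -97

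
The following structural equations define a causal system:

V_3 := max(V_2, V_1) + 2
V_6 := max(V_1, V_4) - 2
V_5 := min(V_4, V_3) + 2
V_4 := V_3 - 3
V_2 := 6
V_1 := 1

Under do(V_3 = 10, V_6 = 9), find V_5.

The joint intervention fixes V_3 = 10, V_6 = 9, removing each variable's own equation.
V_4 = V_3 - 3  [with V_3=10]  = 7
V_5 = min(V_4, V_3) + 2  [with V_4=7, V_3=10]  = 9

9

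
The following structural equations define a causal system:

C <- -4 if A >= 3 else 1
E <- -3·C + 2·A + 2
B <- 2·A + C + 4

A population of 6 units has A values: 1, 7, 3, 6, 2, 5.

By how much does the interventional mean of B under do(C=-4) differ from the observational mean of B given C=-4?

The intervention sets C=-4 in all 6 units regardless of A. Recomputing B per unit gives 2, 14, 6, 12, 4, 10; average 8.
Conditioning on C=-4 selects the 4 unit(s) with A ∈ {7, 3, 6, 5}. Their B values: 14, 6, 12, 10. Mean = 10.5.
Difference = 8 − 10.5 = -2.5.

-2.5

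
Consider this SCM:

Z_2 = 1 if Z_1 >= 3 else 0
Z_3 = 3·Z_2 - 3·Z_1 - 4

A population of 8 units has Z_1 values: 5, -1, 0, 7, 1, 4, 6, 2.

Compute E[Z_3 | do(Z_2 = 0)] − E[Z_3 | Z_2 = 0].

-7.5

The intervention sets Z_2=0 in all 8 units regardless of Z_1. Recomputing Z_3 per unit gives -19, -1, -4, -25, -7, -16, -22, -10; average -13.
Conditioning on Z_2=0 selects the 4 unit(s) with Z_1 ∈ {-1, 0, 1, 2}. Their Z_3 values: -1, -4, -7, -10. Mean = -5.5.
Difference = -13 − (-5.5) = -7.5.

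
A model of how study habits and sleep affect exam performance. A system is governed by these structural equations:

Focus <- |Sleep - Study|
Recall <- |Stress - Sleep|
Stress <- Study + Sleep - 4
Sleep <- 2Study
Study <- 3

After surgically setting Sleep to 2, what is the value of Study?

3

Under do(Sleep=2), the mechanism Sleep <- 2Study is discarded; Sleep is fixed at 2.
Study is not downstream of the intervention, so its value is determined by the original equations.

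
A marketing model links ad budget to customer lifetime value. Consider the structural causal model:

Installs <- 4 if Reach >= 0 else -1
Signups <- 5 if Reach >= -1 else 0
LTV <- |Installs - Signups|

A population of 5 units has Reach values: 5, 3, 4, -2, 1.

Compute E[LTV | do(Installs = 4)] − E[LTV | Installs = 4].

Under do(Installs=4), Installs's equation is replaced by Installs=4 for every unit. Per-unit LTV: 1, 1, 1, 4, 1. Mean = 1.6.
Conditioning on Installs=4 selects the 4 unit(s) with Reach ∈ {5, 3, 4, 1}. Their LTV values: 1, 1, 1, 1. Mean = 1.
Difference = 1.6 − 1 = 0.6.

0.6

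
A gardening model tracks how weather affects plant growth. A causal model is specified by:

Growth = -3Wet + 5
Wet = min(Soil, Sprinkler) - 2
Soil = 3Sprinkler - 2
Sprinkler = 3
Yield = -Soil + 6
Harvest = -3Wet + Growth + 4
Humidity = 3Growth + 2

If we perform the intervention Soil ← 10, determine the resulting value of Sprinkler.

3

Under do(Soil=10), the mechanism Soil = 3Sprinkler - 2 is discarded; Soil is fixed at 10.
Sprinkler is not downstream of the intervention, so its value is determined by the original equations.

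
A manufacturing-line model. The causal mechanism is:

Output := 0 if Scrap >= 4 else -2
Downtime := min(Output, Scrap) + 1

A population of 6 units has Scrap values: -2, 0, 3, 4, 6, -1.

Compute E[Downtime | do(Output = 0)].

Under do(Output=0), Output's equation is replaced by Output=0 for every unit. Per-unit Downtime: -1, 1, 1, 1, 1, 0. Mean = 0.5.

0.5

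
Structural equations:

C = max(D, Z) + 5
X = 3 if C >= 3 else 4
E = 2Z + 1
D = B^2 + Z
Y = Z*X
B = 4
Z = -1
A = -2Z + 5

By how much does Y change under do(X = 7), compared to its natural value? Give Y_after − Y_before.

-4

Intervening sets X = 7 and removes its equation (X = 3 if C >= 3 else 4).
Y = Z*X  [with Z=-1, X=7]  = -7
Without intervention: D = B^2 + Z  [with B=4, Z=-1]  = 15; C = max(D, Z) + 5  [with D=15, Z=-1]  = 20; X = 3 if C >= 3 else 4  [with C=20]  = 3; Y = Z*X  [with Z=-1, X=3]  = -3.
Change = -7 − (-3) = -4.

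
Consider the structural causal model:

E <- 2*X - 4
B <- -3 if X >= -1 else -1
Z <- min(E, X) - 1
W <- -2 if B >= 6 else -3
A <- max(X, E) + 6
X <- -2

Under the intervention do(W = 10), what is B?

-1

Under do(W=10), the mechanism W <- -2 if B >= 6 else -3 is discarded; W is fixed at 10.
No directed path runs from W to B, so B keeps its natural value.
B = -3 if X >= -1 else -1  [with X=-2]  = -1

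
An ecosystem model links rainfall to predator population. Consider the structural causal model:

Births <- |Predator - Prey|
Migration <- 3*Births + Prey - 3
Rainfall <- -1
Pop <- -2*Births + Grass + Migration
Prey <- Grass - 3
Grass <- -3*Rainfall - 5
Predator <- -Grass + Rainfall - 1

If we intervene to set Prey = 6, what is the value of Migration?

21

The intervention breaks the incoming arrows to Prey: Prey <- Grass - 3 no longer applies, and Prey = 6.
Grass = -3*Rainfall - 5  [with Rainfall=-1]  = -2
Predator = -Grass + Rainfall - 1  [with Grass=-2, Rainfall=-1]  = 0
Births = |Predator - Prey|  [with Predator=0, Prey=6]  = 6
Migration = 3*Births + Prey - 3  [with Births=6, Prey=6]  = 21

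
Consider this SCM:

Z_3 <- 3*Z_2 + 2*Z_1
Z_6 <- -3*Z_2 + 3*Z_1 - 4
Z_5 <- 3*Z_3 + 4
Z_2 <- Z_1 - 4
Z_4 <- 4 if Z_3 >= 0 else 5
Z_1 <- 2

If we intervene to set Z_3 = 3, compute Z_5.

13

do(Z_3=3) replaces the equation Z_3 <- 3*Z_2 + 2*Z_1 with the constant Z_3 = 3.
Z_5 = 3*Z_3 + 4  [with Z_3=3]  = 13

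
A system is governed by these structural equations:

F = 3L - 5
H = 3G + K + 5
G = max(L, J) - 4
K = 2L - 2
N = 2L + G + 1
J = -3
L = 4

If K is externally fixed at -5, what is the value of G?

Under do(K=-5), the mechanism K = 2L - 2 is discarded; K is fixed at -5.
Since G is not a descendant of the intervened variable, it is unaffected.
G = max(L, J) - 4  [with L=4, J=-3]  = 0

0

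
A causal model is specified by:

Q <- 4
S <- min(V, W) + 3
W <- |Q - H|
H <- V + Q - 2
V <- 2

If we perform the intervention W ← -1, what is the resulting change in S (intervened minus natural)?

Intervening sets W = -1 and removes its equation (W <- |Q - H|).
S = min(V, W) + 3  [with V=2, W=-1]  = 2
Without intervention: H = V + Q - 2  [with V=2, Q=4]  = 4; W = |Q - H|  [with Q=4, H=4]  = 0; S = min(V, W) + 3  [with V=2, W=0]  = 3.
Change = 2 − 3 = -1.

-1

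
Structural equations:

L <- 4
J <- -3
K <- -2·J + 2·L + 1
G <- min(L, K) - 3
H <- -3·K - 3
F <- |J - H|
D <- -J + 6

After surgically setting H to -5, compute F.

2

Intervening sets H = -5 and removes its equation (H <- -3·K - 3).
F = |J - H|  [with J=-3, H=-5]  = 2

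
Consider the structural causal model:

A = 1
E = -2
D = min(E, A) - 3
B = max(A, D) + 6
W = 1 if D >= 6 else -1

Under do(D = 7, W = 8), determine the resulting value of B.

The joint intervention fixes D = 7, W = 8, removing each variable's own equation.
B = max(A, D) + 6  [with A=1, D=7]  = 13

13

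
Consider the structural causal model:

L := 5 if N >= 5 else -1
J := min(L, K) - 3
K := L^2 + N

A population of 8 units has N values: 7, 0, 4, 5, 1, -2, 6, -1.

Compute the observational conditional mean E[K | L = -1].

E[K|L=-1] averages over only the 5 units with L=-1 (N = 0, 4, 1, -2, -1): K = 1, 5, 2, -1, 0, mean 1.4.

1.4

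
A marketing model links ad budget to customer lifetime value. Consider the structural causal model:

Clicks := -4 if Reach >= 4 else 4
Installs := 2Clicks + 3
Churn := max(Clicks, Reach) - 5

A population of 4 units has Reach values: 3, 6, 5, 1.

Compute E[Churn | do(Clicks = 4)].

Every unit gets Clicks=4 under the intervention. Churn values become -1, 1, 0, -1; E[Churn|do(Clicks=4)] = -0.25.

-0.25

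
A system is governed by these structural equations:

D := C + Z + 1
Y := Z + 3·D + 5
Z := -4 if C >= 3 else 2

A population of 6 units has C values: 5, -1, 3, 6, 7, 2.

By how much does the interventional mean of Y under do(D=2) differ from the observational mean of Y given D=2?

-1

Under do(D=2), D's equation is replaced by D=2 for every unit. Per-unit Y: 7, 13, 7, 7, 7, 13. Mean = 9.
Observing D=2 restricts to units where D's equation naturally yields 2: C ∈ {5, -1}. In that subpopulation Y = 7, 13, mean 10.
Difference = 9 − 10 = -1.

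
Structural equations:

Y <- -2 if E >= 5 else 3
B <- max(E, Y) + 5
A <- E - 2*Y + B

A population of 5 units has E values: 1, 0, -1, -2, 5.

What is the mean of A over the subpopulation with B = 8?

1.5

Observing B=8 restricts to units where B's equation naturally yields 8: E ∈ {1, 0, -1, -2}. In that subpopulation A = 3, 2, 1, 0, mean 1.5.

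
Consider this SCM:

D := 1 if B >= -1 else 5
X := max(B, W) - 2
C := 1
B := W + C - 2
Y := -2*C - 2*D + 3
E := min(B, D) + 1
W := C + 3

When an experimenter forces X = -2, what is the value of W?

The intervention breaks the incoming arrows to X: X := max(B, W) - 2 no longer applies, and X = -2.
Since W is not a descendant of the intervened variable, it is unaffected.
W = C + 3  [with C=1]  = 4

4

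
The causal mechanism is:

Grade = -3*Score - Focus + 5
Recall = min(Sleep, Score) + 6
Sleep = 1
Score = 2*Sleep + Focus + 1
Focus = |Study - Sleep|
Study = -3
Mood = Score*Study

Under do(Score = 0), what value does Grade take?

1

The intervention breaks the incoming arrows to Score: Score = 2*Sleep + Focus + 1 no longer applies, and Score = 0.
Focus = |Study - Sleep|  [with Study=-3, Sleep=1]  = 4
Grade = -3*Score - Focus + 5  [with Score=0, Focus=4]  = 1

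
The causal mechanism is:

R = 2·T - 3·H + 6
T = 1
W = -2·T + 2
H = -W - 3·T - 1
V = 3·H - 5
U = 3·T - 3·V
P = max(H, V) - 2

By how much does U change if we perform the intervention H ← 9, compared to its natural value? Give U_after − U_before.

-117

The intervention breaks the incoming arrows to H: H = -W - 3·T - 1 no longer applies, and H = 9.
V = 3·H - 5  [with H=9]  = 22
U = 3·T - 3·V  [with T=1, V=22]  = -63
Without intervention: W = -2·T + 2  [with T=1]  = 0; H = -W - 3·T - 1  [with W=0, T=1]  = -4; V = 3·H - 5  [with H=-4]  = -17; U = 3·T - 3·V  [with T=1, V=-17]  = 54.
Change = -63 − 54 = -117.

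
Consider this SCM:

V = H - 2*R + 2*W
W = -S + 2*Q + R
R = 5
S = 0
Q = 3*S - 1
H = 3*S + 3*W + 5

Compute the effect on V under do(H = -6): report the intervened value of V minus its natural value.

The intervention breaks the incoming arrows to H: H = 3*S + 3*W + 5 no longer applies, and H = -6.
Q = 3*S - 1  [with S=0]  = -1
W = -S + 2*Q + R  [with S=0, Q=-1, R=5]  = 3
V = H - 2*R + 2*W  [with H=-6, R=5, W=3]  = -10
Without intervention: Q = 3*S - 1  [with S=0]  = -1; W = -S + 2*Q + R  [with S=0, Q=-1, R=5]  = 3; H = 3*S + 3*W + 5  [with S=0, W=3]  = 14; V = H - 2*R + 2*W  [with H=14, R=5, W=3]  = 10.
Change = -10 − 10 = -20.

-20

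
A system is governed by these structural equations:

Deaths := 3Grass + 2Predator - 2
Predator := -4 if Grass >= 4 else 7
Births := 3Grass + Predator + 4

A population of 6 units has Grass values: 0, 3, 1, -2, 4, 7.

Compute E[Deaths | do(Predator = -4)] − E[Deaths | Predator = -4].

-10

do(Predator=-4) breaks Predator's dependence on Grass. With Predator=-4 fixed, Deaths across the units is -10, -1, -7, -16, 2, 11, mean -3.5.
Conditioning on Predator=-4 selects the 2 unit(s) with Grass ∈ {4, 7}. Their Deaths values: 2, 11. Mean = 6.5.
Difference = -3.5 − 6.5 = -10.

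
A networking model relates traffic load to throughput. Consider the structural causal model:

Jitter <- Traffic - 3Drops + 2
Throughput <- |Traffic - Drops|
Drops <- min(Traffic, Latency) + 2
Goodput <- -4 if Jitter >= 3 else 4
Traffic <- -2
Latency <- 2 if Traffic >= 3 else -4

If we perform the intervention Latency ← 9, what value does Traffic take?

Under do(Latency=9), the mechanism Latency <- 2 if Traffic >= 3 else -4 is discarded; Latency is fixed at 9.
Traffic is not downstream of the intervention, so its value is determined by the original equations.

-2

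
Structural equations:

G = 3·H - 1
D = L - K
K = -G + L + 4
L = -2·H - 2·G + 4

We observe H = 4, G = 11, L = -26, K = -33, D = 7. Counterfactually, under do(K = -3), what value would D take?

Intervening sets K = -3 and removes its equation (K = -G + L + 4).
G = 3·H - 1  [with H=4]  = 11
L = -2·H - 2·G + 4  [with H=4, G=11]  = -26
D = L - K  [with L=-26, K=-3]  = -23

-23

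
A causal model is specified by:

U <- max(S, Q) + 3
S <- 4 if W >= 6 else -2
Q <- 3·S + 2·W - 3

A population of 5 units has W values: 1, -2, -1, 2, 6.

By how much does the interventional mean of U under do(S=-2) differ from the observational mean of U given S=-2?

1

The intervention sets S=-2 in all 5 units regardless of W. Recomputing U per unit gives 1, 1, 1, 1, 6; average 2.
E[U|S=-2] averages over only the 4 units with S=-2 (W = 1, -2, -1, 2): U = 1, 1, 1, 1, mean 1.
Difference = 2 − 1 = 1.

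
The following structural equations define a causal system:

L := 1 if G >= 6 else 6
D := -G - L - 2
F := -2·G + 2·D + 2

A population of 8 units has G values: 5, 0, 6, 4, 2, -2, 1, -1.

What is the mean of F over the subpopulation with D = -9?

-23

Conditioning on D=-9 selects the 2 unit(s) with G ∈ {6, 1}. Their F values: -28, -18. Mean = -23.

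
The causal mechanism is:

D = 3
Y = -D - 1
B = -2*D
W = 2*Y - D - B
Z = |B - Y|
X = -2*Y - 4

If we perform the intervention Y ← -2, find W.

-1

Under do(Y=-2), the mechanism Y = -D - 1 is discarded; Y is fixed at -2.
B = -2*D  [with D=3]  = -6
W = 2*Y - D - B  [with Y=-2, D=3, B=-6]  = -1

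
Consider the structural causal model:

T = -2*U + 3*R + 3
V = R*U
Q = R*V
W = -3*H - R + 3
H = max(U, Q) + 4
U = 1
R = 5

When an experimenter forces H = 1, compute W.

-5

Under do(H=1), the mechanism H = max(U, Q) + 4 is discarded; H is fixed at 1.
W = -3*H - R + 3  [with H=1, R=5]  = -5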